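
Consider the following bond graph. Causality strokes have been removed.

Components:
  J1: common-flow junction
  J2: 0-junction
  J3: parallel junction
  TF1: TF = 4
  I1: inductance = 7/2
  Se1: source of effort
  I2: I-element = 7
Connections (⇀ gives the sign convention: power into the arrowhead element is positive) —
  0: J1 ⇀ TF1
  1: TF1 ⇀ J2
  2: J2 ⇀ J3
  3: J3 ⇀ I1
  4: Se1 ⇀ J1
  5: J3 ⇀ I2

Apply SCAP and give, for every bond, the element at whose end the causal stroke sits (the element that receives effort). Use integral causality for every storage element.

#4 stroke→J1  (source Se1 imposes e)
#0 stroke→TF1  (closing 1-jn rule on J1)
#1 stroke→J2  (through TF1, causality passes straight; one stroke at TF1)
#2 stroke→J3  (J2: bond 1 brought effort, rest push out)
#3 stroke→I1  (J3: bond 2 brought effort, rest push out)
#5 stroke→I2  (J3: bond 2 brought effort, rest push out)

β0 |TF1
β1 |J2
β2 |J3
β3 |I1
β4 |J1
β5 |I2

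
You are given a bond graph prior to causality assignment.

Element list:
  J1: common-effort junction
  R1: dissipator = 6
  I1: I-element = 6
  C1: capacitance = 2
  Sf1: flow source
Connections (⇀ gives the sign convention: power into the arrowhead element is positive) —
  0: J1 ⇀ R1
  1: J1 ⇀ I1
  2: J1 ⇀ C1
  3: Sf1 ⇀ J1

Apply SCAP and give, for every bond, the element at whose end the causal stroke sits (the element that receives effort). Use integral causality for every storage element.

b3 stroke→Sf1  (Sf1 (Sf) sets flow on bond)
b1 stroke→I1  (I1: I, integral causality)
b2 stroke→J1  (C1 outputs effort q/C1)
b0 stroke→R1  (J1 effort already set via bond 2)

β0 →R1
β1 →I1
β2 →J1
β3 →Sf1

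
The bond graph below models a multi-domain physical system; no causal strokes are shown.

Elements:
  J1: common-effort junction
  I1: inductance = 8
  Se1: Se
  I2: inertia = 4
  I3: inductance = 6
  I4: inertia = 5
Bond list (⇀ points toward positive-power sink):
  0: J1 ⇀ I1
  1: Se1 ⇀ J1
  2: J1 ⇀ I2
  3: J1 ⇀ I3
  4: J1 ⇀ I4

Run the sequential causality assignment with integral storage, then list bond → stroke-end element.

#0 |I1
#1 |J1
#2 |I2
#3 |I3
#4 |I4

#1 →J1  (Se1: effort source, stroke at far end)
#0 →I1  (J1: bond 1 brought effort, rest push out)
#2 →I2  (common-e at J1 fixed by 1)
#3 →I3  (common-e at J1 fixed by 1)
#4 →I4  (common-e at J1 fixed by 1)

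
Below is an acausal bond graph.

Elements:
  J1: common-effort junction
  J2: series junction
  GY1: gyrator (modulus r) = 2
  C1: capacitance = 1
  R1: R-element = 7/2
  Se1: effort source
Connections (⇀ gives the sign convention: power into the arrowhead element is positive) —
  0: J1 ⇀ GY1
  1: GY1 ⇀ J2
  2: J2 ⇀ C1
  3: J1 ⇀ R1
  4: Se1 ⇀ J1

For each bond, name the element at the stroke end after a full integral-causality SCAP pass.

#0 →GY1
#1 →GY1
#2 →J2
#3 →R1
#4 →J1

#4 stroke at J1  (Se1: effort source, stroke at far end)
#0 stroke at GY1  (0-jn J1 has e-setter on 4)
#3 stroke at R1  (0-jn J1 has e-setter on 4)
#1 stroke at GY1  (through GY1, causality inverts; strokes same side of GY1)
#2 stroke at J2  (common-f at J2 fixed by 1)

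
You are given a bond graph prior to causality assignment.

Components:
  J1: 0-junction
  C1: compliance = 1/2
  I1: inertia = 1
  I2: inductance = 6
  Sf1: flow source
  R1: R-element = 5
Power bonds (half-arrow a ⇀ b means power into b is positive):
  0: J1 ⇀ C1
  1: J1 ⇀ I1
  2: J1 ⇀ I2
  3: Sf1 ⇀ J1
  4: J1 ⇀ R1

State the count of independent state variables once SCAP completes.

3  (C1, I1, I2 all integral)

b3 stroke→Sf1  (Sf1 fixes flow; stroke at Sf1)
b0 stroke→J1  (C1 outputs effort q/C1)
b1 stroke→I1  (J1: bond 0 brought effort, rest push out)
b2 stroke→I2  (J1: bond 0 brought effort, rest push out)
b4 stroke→R1  (J1: bond 0 brought effort, rest push out)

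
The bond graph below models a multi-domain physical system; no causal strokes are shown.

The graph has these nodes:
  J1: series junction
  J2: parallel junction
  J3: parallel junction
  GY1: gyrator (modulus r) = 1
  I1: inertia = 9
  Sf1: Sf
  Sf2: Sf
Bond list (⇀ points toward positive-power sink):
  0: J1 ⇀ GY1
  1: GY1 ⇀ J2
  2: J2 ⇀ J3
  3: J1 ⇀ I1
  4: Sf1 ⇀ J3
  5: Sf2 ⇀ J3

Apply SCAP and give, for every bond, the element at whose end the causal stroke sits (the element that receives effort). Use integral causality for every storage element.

bond 0 stroke at J1
bond 1 stroke at J2
bond 2 stroke at J3
bond 3 stroke at I1
bond 4 stroke at Sf1
bond 5 stroke at Sf2

b4 |Sf1  (Sf1 fixes flow; stroke at Sf1)
b5 |Sf2  (Sf2: flow source, stroke at near end)
b2 |J3  (J3 needs exactly one e-in)
b1 |J2  (J2: last free bond brings effort in)
b0 |J1  (GY GY1: same side as bond 1)
b3 |I1  (J1: last free bond brings flow in)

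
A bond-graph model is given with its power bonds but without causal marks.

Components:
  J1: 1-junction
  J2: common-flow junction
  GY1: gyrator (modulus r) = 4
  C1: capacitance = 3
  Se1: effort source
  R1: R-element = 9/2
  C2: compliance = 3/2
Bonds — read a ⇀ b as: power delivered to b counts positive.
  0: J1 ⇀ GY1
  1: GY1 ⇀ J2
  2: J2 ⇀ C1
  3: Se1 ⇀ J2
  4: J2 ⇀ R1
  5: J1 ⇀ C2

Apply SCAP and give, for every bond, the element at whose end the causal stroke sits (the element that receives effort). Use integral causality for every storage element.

b3 →J2  (source Se1 imposes e)
b2 →J2  (prefer integral on C1)
b5 →J1  (prefer integral on C2)
b0 →GY1  (closing 1-jn rule on J1)
b1 →GY1  (GY1 both-in/both-out from 0)
b4 →J2  (J2 flow already set via bond 1)

bond 0 stroke at GY1
bond 1 stroke at GY1
bond 2 stroke at J2
bond 3 stroke at J2
bond 4 stroke at J2
bond 5 stroke at J1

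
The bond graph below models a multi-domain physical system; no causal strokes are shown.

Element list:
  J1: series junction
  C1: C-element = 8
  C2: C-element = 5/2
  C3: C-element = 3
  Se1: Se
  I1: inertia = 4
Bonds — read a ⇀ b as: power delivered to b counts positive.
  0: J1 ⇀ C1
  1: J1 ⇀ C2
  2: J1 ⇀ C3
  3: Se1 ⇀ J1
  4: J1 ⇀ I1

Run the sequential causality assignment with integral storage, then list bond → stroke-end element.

bond 0 →J1
bond 1 →J1
bond 2 →J1
bond 3 →J1
bond 4 →I1

#3 stroke→J1  (Se1: effort source, stroke at far end)
#0 stroke→J1  (C1: C, integral causality)
#1 stroke→J1  (C2 integral (e out))
#2 stroke→J1  (prefer integral on C3)
#4 stroke→I1  (closing 1-jn rule on J1)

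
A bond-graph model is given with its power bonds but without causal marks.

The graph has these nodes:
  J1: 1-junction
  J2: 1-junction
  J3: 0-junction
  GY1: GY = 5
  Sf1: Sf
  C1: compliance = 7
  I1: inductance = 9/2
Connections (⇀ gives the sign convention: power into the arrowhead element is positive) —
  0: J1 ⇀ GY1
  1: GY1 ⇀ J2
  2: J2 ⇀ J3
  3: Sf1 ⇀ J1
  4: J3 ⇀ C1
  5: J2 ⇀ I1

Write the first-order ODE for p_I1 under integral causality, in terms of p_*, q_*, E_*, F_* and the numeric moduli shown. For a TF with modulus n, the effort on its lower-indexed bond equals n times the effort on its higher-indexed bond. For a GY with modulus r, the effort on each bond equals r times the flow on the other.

dp_I1/dt = 5*F_Sf1 - q_C1/7

#3 stroke→Sf1  (Sf1: flow source, stroke at near end)
#0 stroke→J1  (J1: bond 3 brought flow, rest push out)
#1 stroke→J2  (GY1: gyrator matches bond 0)
#4 stroke→J3  (C1 integral (e out))
#2 stroke→J2  (common-e at J3 fixed by 4)
#5 stroke→I1  (J2 needs exactly one f-in)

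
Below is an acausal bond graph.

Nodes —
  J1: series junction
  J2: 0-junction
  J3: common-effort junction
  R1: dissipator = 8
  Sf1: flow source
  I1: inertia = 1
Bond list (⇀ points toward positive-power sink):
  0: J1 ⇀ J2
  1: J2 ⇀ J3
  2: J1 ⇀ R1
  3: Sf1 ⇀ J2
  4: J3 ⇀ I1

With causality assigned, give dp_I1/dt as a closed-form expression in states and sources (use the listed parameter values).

#3 |Sf1  (Sf1 (Sf) sets flow on bond)
#4 |I1  (prefer integral on I1)
#1 |J3  (only one effort-in slot at J3)
#0 |J2  (J2 needs exactly one e-in)
#2 |J1  (common-f at J1 fixed by 0)

dp_I1/dt = 8*F_Sf1 - 8*p_I1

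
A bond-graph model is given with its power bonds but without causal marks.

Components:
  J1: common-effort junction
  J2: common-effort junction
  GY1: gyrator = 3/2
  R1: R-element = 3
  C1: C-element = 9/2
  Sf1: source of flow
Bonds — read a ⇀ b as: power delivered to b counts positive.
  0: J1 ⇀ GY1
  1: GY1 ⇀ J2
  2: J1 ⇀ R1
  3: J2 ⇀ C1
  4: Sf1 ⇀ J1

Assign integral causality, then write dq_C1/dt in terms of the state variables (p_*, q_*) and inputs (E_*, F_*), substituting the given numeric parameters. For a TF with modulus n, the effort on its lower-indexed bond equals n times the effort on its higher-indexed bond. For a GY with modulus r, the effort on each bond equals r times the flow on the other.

dq_C1/dt = 2*F_Sf1 - 8*q_C1/27

bond 4 stroke at Sf1  (source Sf1 imposes f)
bond 3 stroke at J2  (C1: C, integral causality)
bond 1 stroke at GY1  (common-e at J2 fixed by 3)
bond 0 stroke at GY1  (GY1 both-in/both-out from 1)
bond 2 stroke at J1  (J1: last free bond brings effort in)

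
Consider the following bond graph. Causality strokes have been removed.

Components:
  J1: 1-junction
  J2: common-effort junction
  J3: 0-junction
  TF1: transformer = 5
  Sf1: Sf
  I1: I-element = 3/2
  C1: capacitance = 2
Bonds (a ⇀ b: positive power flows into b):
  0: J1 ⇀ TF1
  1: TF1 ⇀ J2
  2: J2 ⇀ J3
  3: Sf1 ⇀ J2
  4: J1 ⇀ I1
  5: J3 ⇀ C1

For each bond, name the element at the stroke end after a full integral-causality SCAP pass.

bond 0 →J1
bond 1 →TF1
bond 2 →J2
bond 3 →Sf1
bond 4 →I1
bond 5 →J3

b3 →Sf1  (Sf1 fixes flow; stroke at Sf1)
b4 →I1  (I1 integral (f out))
b0 →J1  (common-f at J1 fixed by 4)
b1 →TF1  (TF TF1: opposite of bond 0)
b2 →J2  (only one effort-in slot at J2)
b5 →J3  (only one effort-in slot at J3)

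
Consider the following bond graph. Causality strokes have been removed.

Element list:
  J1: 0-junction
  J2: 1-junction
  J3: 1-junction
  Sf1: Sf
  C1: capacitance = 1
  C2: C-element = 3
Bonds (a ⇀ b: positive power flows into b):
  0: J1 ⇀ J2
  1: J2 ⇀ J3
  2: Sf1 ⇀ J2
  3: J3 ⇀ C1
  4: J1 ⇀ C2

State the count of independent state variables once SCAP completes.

2  (C1, C2 all integral)

b2 stroke→Sf1  (Sf1: flow source, stroke at near end)
b0 stroke→J2  (J2: bond 2 brought flow, rest push out)
b1 stroke→J2  (1-jn J2 has f-setter on 2)
b3 stroke→J3  (1-jn J3 has f-setter on 1)
b4 stroke→J1  (J1 needs exactly one e-in)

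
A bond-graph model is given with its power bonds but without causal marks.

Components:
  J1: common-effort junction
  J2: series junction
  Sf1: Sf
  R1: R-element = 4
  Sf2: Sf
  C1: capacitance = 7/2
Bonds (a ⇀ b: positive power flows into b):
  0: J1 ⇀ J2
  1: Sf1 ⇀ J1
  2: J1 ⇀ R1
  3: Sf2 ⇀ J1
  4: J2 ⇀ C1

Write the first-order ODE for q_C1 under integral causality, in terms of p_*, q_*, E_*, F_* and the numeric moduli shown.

b1 stroke at Sf1  (Sf1 fixes flow; stroke at Sf1)
b3 stroke at Sf2  (source Sf2 imposes f)
b4 stroke at J2  (C1: C, integral causality)
b0 stroke at J1  (J2 needs exactly one f-in)
b2 stroke at R1  (J1 effort already set via bond 0)

dq_C1/dt = F_Sf1 + F_Sf2 - q_C1/14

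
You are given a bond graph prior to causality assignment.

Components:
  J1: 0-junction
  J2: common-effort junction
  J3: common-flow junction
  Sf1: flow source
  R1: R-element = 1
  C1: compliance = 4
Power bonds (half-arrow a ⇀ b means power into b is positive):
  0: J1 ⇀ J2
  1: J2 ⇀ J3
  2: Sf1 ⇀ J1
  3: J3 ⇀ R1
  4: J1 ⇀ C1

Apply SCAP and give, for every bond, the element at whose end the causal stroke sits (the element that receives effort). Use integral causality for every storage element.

β0 |J2
β1 |J3
β2 |Sf1
β3 |R1
β4 |J1

β2 |Sf1  (Sf1 (Sf) sets flow on bond)
β4 |J1  (C1 outputs effort q/C1)
β0 |J2  (common-e at J1 fixed by 4)
β1 |J3  (J2: bond 0 brought effort, rest push out)
β3 |R1  (only one flow-in slot at J3)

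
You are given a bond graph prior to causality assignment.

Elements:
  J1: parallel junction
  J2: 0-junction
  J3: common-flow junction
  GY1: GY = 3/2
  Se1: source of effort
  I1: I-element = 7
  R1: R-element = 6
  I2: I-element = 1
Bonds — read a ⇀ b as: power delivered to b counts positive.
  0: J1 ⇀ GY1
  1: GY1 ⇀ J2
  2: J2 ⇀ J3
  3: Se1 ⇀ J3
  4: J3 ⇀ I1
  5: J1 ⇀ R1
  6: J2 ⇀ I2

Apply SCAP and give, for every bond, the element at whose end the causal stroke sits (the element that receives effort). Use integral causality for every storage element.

#0 |J1
#1 |J2
#2 |J3
#3 |J3
#4 |I1
#5 |R1
#6 |I2

β3 stroke at J3  (Se1 fixes effort; stroke away)
β4 stroke at I1  (I1 integral (f out))
β2 stroke at J3  (1-jn J3 has f-setter on 4)
β6 stroke at I2  (prefer integral on I2)
β1 stroke at J2  (only one effort-in slot at J2)
β0 stroke at J1  (through GY1, causality inverts; strokes same side of GY1)
β5 stroke at R1  (J1: bond 0 brought effort, rest push out)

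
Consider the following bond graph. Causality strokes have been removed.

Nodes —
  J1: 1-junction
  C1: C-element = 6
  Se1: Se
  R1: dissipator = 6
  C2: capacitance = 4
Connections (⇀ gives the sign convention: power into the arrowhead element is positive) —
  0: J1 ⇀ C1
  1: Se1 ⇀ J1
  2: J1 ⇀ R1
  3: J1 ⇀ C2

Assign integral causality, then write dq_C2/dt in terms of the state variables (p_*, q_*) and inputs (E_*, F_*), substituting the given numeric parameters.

dq_C2/dt = E_Se1/6 - q_C1/36 - q_C2/24

β1 →J1  (Se1 fixes effort; stroke away)
β0 →J1  (prefer integral on C1)
β3 →J1  (prefer integral on C2)
β2 →R1  (J1: last free bond brings flow in)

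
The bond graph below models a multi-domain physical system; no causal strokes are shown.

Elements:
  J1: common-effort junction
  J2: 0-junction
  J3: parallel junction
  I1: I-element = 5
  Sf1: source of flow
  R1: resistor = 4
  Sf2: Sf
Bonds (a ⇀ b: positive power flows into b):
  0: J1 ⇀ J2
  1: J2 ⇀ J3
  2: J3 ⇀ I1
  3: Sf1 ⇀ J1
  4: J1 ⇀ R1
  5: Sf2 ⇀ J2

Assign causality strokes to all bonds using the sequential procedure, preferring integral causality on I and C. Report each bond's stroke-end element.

b3 stroke at Sf1  (source Sf1 imposes f)
b5 stroke at Sf2  (Sf2 (Sf) sets flow on bond)
b2 stroke at I1  (I1 outputs flow p/I1)
b1 stroke at J3  (J3: last free bond brings effort in)
b0 stroke at J2  (J2 needs exactly one e-in)
b4 stroke at J1  (only one effort-in slot at J1)

#0 stroke→J2
#1 stroke→J3
#2 stroke→I1
#3 stroke→Sf1
#4 stroke→J1
#5 stroke→Sf2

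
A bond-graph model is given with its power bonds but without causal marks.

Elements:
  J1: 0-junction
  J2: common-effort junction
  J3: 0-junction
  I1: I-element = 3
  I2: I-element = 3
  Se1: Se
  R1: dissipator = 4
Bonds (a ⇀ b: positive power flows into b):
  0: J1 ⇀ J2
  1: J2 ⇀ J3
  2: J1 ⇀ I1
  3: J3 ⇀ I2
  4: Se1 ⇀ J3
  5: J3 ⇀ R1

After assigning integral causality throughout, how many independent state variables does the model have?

β4 stroke at J3  (source Se1 imposes e)
β1 stroke at J2  (J3 effort already set via bond 4)
β3 stroke at I2  (0-jn J3 has e-setter on 4)
β5 stroke at R1  (J3 effort already set via bond 4)
β0 stroke at J1  (0-jn J2 has e-setter on 1)
β2 stroke at I1  (J1: bond 0 brought effort, rest push out)

2  (I1, I2 all integral)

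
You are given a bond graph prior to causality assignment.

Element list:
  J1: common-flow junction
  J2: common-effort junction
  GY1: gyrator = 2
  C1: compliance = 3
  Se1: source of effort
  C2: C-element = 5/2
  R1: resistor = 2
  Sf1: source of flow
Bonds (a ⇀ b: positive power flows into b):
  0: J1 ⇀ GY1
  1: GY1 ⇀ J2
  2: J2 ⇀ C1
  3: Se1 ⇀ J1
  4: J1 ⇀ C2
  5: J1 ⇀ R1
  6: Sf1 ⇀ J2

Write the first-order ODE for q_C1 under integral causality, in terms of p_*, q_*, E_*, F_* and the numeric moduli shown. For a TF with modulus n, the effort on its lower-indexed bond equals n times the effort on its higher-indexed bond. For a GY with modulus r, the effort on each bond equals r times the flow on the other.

dq_C1/dt = E_Se1/2 + F_Sf1 - q_C1/6 - q_C2/5

bond 3 stroke→J1  (Se1: effort source, stroke at far end)
bond 6 stroke→Sf1  (Sf1: flow source, stroke at near end)
bond 2 stroke→J2  (C1 outputs effort q/C1)
bond 1 stroke→GY1  (common-e at J2 fixed by 2)
bond 0 stroke→GY1  (GY GY1: same side as bond 1)
bond 4 stroke→J1  (J1: bond 0 brought flow, rest push out)
bond 5 stroke→J1  (J1 flow already set via bond 0)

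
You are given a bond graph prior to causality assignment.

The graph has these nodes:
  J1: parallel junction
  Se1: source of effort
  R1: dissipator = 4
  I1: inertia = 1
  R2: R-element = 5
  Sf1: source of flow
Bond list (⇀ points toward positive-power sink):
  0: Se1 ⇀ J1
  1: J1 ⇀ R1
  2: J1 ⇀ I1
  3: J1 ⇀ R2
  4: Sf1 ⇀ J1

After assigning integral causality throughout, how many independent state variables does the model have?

#0 |J1  (Se1 fixes effort; stroke away)
#4 |Sf1  (Sf1 (Sf) sets flow on bond)
#1 |R1  (common-e at J1 fixed by 0)
#2 |I1  (0-jn J1 has e-setter on 0)
#3 |R2  (common-e at J1 fixed by 0)

1  (I1 all integral)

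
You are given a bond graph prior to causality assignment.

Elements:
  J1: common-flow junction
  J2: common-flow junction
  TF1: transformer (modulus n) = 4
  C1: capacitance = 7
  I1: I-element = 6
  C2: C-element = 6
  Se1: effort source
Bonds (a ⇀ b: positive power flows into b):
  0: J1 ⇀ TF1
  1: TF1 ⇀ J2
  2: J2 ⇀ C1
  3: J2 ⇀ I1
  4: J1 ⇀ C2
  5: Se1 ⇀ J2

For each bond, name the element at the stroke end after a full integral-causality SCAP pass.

b0 |TF1
b1 |J2
b2 |J2
b3 |I1
b4 |J1
b5 |J2

bond 5 →J2  (Se1 fixes effort; stroke away)
bond 2 →J2  (prefer integral on C1)
bond 3 →I1  (I1: I, integral causality)
bond 1 →J2  (common-f at J2 fixed by 3)
bond 0 →TF1  (TF TF1: opposite of bond 1)
bond 4 →J1  (common-f at J1 fixed by 0)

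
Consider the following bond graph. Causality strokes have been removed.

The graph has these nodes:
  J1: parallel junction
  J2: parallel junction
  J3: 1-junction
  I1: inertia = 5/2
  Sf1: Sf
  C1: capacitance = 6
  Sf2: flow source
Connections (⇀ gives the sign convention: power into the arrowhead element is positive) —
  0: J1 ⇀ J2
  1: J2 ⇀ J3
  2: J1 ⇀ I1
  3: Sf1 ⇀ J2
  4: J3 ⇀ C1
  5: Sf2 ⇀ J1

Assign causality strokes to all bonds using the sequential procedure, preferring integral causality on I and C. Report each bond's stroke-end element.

b0 →J1
b1 →J2
b2 →I1
b3 →Sf1
b4 →J3
b5 →Sf2

#3 stroke at Sf1  (Sf1 fixes flow; stroke at Sf1)
#5 stroke at Sf2  (source Sf2 imposes f)
#2 stroke at I1  (I1 outputs flow p/I1)
#0 stroke at J1  (closing 0-jn rule on J1)
#1 stroke at J2  (J2 needs exactly one e-in)
#4 stroke at J3  (J3 flow already set via bond 1)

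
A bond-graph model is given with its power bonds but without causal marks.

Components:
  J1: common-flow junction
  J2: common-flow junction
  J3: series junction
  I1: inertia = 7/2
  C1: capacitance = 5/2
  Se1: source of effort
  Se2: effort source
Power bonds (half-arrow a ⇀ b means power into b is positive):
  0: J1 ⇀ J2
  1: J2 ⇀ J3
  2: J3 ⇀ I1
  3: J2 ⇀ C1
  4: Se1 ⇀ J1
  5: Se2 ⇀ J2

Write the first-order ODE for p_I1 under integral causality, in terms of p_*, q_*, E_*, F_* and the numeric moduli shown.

dp_I1/dt = E_Se1 + E_Se2 - 2*q_C1/5

β4 →J1  (Se1 fixes effort; stroke away)
β5 →J2  (source Se2 imposes e)
β0 →J2  (J1 needs exactly one f-in)
β2 →I1  (I1 integral (f out))
β1 →J3  (common-f at J3 fixed by 2)
β3 →J2  (J2 flow already set via bond 1)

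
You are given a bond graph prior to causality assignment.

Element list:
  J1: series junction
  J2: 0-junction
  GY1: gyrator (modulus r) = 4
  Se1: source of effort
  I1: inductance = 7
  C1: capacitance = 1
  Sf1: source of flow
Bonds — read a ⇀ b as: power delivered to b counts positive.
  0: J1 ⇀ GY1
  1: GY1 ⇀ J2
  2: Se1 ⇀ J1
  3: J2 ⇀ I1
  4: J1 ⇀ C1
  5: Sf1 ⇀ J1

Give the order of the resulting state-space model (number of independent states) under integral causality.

bond 2 →J1  (Se1 fixes effort; stroke away)
bond 5 →Sf1  (Sf1: flow source, stroke at near end)
bond 0 →J1  (J1 flow already set via bond 5)
bond 4 →J1  (J1: bond 5 brought flow, rest push out)
bond 1 →J2  (GY GY1: same side as bond 0)
bond 3 →I1  (common-e at J2 fixed by 1)

2  (C1, I1 all integral)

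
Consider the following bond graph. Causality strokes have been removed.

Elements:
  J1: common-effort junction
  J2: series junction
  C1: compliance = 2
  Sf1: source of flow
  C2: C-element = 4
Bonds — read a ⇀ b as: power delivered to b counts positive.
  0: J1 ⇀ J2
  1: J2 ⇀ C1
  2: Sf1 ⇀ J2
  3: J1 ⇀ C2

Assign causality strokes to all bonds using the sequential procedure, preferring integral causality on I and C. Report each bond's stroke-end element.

β0 stroke at J2
β1 stroke at J2
β2 stroke at Sf1
β3 stroke at J1

b2 stroke→Sf1  (Sf1: flow source, stroke at near end)
b0 stroke→J2  (1-jn J2 has f-setter on 2)
b1 stroke→J2  (J2: bond 2 brought flow, rest push out)
b3 stroke→J1  (only one effort-in slot at J1)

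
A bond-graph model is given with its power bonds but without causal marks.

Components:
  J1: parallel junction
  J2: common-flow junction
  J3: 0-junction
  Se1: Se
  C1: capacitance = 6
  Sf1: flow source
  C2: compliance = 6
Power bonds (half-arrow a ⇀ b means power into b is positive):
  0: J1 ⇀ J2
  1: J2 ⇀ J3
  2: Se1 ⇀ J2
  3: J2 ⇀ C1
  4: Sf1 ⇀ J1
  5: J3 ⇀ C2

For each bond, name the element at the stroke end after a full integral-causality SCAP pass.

β2 stroke→J2  (Se1 fixes effort; stroke away)
β4 stroke→Sf1  (Sf1 fixes flow; stroke at Sf1)
β0 stroke→J1  (J1: last free bond brings effort in)
β1 stroke→J2  (1-jn J2 has f-setter on 0)
β3 stroke→J2  (1-jn J2 has f-setter on 0)
β5 stroke→J3  (J3: last free bond brings effort in)

#0 |J1
#1 |J2
#2 |J2
#3 |J2
#4 |Sf1
#5 |J3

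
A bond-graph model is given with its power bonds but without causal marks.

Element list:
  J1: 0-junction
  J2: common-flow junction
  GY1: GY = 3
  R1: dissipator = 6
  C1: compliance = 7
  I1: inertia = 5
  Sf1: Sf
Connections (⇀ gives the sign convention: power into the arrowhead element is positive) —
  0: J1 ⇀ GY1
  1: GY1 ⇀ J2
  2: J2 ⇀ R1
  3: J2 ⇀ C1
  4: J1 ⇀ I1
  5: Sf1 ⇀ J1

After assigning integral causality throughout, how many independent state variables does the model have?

2  (C1, I1 all integral)

β5 stroke at Sf1  (Sf1: flow source, stroke at near end)
β3 stroke at J2  (C1 outputs effort q/C1)
β4 stroke at I1  (I1: I, integral causality)
β0 stroke at J1  (J1 needs exactly one e-in)
β1 stroke at J2  (GY GY1: same side as bond 0)
β2 stroke at R1  (only one flow-in slot at J2)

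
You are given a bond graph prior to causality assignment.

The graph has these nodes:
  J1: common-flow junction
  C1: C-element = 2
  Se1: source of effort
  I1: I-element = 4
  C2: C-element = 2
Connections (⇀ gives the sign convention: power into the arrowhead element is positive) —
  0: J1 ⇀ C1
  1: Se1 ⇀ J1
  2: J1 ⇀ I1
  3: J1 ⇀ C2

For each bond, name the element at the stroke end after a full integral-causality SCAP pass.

#1 |J1  (Se1 (Se) sets effort on bond)
#0 |J1  (C1 outputs effort q/C1)
#2 |I1  (I1 integral (f out))
#3 |J1  (common-f at J1 fixed by 2)

b0 |J1
b1 |J1
b2 |I1
b3 |J1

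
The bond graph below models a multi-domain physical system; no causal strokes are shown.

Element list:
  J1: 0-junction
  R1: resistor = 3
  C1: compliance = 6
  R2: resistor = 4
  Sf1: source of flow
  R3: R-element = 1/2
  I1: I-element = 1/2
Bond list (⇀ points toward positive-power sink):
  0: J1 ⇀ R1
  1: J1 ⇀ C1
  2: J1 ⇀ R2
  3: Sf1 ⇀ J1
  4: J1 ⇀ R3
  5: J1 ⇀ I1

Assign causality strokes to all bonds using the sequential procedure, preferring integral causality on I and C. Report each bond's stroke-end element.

bond 3 stroke→Sf1  (Sf1: flow source, stroke at near end)
bond 1 stroke→J1  (C1: C, integral causality)
bond 0 stroke→R1  (0-jn J1 has e-setter on 1)
bond 2 stroke→R2  (J1 effort already set via bond 1)
bond 4 stroke→R3  (common-e at J1 fixed by 1)
bond 5 stroke→I1  (common-e at J1 fixed by 1)

bond 0 |R1
bond 1 |J1
bond 2 |R2
bond 3 |Sf1
bond 4 |R3
bond 5 |I1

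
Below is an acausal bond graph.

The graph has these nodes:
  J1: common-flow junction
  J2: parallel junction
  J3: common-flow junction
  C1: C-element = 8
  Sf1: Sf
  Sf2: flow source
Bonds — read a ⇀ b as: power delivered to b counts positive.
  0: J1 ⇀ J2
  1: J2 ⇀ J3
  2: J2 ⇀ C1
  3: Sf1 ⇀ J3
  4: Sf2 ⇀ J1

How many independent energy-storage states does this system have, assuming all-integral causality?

β3 →Sf1  (Sf1 fixes flow; stroke at Sf1)
β4 →Sf2  (Sf2 fixes flow; stroke at Sf2)
β0 →J1  (common-f at J1 fixed by 4)
β1 →J3  (1-jn J3 has f-setter on 3)
β2 →J2  (J2 needs exactly one e-in)

1  (C1 all integral)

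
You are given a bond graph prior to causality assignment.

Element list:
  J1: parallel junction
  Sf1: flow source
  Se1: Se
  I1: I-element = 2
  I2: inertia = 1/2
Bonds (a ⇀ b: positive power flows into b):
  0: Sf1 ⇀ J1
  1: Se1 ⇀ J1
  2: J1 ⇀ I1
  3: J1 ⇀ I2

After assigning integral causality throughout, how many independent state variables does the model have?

2  (I1, I2 all integral)

b0 →Sf1  (Sf1: flow source, stroke at near end)
b1 →J1  (Se1: effort source, stroke at far end)
b2 →I1  (0-jn J1 has e-setter on 1)
b3 →I2  (J1: bond 1 brought effort, rest push out)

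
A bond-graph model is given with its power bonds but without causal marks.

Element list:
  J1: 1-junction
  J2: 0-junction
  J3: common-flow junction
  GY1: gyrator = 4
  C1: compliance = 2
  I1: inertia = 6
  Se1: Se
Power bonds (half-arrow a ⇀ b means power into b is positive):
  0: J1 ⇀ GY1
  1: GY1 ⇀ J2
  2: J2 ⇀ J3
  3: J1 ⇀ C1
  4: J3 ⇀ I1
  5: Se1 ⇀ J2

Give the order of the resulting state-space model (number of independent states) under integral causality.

β5 stroke at J2  (source Se1 imposes e)
β1 stroke at GY1  (J2 effort already set via bond 5)
β2 stroke at J3  (J2: bond 5 brought effort, rest push out)
β4 stroke at I1  (only one flow-in slot at J3)
β0 stroke at GY1  (GY1: gyrator matches bond 1)
β3 stroke at J1  (common-f at J1 fixed by 0)

2  (C1, I1 all integral)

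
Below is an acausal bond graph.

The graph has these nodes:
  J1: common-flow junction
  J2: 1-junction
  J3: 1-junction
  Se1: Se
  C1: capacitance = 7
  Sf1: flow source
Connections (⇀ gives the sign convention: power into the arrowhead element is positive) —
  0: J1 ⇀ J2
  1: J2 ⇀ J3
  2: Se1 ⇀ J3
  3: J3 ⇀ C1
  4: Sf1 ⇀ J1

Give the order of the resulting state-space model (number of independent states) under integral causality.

β2 →J3  (source Se1 imposes e)
β4 →Sf1  (Sf1 fixes flow; stroke at Sf1)
β0 →J1  (common-f at J1 fixed by 4)
β1 →J2  (common-f at J2 fixed by 0)
β3 →J3  (1-jn J3 has f-setter on 1)

1  (C1 all integral)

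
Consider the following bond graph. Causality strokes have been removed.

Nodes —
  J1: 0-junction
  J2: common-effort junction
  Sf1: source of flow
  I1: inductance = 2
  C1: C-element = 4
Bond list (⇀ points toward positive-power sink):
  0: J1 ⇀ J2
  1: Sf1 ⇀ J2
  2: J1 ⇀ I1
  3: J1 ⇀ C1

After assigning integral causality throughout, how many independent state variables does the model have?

#1 →Sf1  (source Sf1 imposes f)
#0 →J2  (J2 needs exactly one e-in)
#2 →I1  (I1 outputs flow p/I1)
#3 →J1  (only one effort-in slot at J1)

2  (C1, I1 all integral)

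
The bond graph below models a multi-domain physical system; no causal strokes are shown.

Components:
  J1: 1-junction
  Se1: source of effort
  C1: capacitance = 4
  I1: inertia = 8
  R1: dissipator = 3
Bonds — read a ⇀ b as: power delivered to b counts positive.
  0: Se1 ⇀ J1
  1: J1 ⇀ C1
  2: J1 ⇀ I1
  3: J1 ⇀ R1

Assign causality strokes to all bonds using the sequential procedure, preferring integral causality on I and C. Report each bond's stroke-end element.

#0 stroke→J1  (Se1 fixes effort; stroke away)
#1 stroke→J1  (C1 integral (e out))
#2 stroke→I1  (I1: I, integral causality)
#3 stroke→J1  (J1: bond 2 brought flow, rest push out)

β0 stroke→J1
β1 stroke→J1
β2 stroke→I1
β3 stroke→J1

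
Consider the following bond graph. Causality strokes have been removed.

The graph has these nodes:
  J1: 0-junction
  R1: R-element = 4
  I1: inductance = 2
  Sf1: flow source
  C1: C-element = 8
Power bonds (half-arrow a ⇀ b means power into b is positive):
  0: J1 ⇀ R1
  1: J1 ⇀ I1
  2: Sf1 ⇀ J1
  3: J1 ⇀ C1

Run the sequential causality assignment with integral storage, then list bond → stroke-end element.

bond 2 stroke→Sf1  (Sf1 fixes flow; stroke at Sf1)
bond 1 stroke→I1  (I1 integral (f out))
bond 3 stroke→J1  (prefer integral on C1)
bond 0 stroke→R1  (common-e at J1 fixed by 3)

β0 stroke→R1
β1 stroke→I1
β2 stroke→Sf1
β3 stroke→J1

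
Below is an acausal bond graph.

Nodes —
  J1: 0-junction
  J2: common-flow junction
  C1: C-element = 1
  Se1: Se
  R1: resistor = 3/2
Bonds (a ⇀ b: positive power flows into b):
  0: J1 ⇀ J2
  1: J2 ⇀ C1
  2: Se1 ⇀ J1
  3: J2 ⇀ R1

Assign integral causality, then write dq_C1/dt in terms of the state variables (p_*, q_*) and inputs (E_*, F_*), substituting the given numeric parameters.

#2 →J1  (Se1: effort source, stroke at far end)
#0 →J2  (common-e at J1 fixed by 2)
#1 →J2  (C1 integral (e out))
#3 →R1  (J2 needs exactly one f-in)

dq_C1/dt = 2*E_Se1/3 - 2*q_C1/3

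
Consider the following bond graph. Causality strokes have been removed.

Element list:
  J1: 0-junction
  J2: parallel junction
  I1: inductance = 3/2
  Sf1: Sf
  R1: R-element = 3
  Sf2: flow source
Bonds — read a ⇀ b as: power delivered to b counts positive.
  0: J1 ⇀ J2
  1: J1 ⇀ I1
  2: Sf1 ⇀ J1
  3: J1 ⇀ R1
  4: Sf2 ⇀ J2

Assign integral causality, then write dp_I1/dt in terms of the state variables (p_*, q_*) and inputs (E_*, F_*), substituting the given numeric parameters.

#2 stroke at Sf1  (Sf1 (Sf) sets flow on bond)
#4 stroke at Sf2  (Sf2 (Sf) sets flow on bond)
#0 stroke at J2  (J2 needs exactly one e-in)
#1 stroke at I1  (I1: I, integral causality)
#3 stroke at J1  (closing 0-jn rule on J1)

dp_I1/dt = 3*F_Sf1 + 3*F_Sf2 - 2*p_I1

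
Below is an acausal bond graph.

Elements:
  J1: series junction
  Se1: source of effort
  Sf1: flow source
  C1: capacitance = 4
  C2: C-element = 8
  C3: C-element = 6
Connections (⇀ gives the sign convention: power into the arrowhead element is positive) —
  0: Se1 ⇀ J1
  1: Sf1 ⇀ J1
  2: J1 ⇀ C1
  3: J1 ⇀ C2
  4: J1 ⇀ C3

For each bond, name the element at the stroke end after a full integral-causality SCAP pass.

#0 →J1  (Se1 (Se) sets effort on bond)
#1 →Sf1  (Sf1 fixes flow; stroke at Sf1)
#2 →J1  (J1: bond 1 brought flow, rest push out)
#3 →J1  (common-f at J1 fixed by 1)
#4 →J1  (J1: bond 1 brought flow, rest push out)

β0 stroke→J1
β1 stroke→Sf1
β2 stroke→J1
β3 stroke→J1
β4 stroke→J1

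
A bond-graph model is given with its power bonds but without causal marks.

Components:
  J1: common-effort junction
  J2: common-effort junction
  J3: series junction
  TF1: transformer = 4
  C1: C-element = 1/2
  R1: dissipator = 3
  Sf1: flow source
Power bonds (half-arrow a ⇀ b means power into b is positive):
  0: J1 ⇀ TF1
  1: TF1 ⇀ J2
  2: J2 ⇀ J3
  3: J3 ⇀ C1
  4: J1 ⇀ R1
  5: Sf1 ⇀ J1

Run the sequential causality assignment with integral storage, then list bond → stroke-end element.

#0 stroke at J1
#1 stroke at TF1
#2 stroke at J2
#3 stroke at J3
#4 stroke at R1
#5 stroke at Sf1

#5 |Sf1  (Sf1 (Sf) sets flow on bond)
#3 |J3  (C1 outputs effort q/C1)
#2 |J2  (closing 1-jn rule on J3)
#1 |TF1  (common-e at J2 fixed by 2)
#0 |J1  (through TF1, causality passes straight; one stroke at TF1)
#4 |R1  (common-e at J1 fixed by 0)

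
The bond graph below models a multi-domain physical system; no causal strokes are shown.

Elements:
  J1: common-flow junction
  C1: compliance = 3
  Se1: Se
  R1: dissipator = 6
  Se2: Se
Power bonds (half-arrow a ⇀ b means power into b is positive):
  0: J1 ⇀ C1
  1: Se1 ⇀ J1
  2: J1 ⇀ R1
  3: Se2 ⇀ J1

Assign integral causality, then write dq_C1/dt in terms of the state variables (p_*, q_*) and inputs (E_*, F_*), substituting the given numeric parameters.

dq_C1/dt = E_Se1/6 + E_Se2/6 - q_C1/18

bond 1 |J1  (Se1 fixes effort; stroke away)
bond 3 |J1  (Se2: effort source, stroke at far end)
bond 0 |J1  (C1: C, integral causality)
bond 2 |R1  (closing 1-jn rule on J1)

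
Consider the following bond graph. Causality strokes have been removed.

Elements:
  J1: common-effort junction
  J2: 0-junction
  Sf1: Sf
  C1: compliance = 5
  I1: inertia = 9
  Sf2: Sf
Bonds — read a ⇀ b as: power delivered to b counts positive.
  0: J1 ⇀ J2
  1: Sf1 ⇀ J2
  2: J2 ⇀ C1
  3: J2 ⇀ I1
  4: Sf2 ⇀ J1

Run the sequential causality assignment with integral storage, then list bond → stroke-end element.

β1 →Sf1  (Sf1: flow source, stroke at near end)
β4 →Sf2  (Sf2: flow source, stroke at near end)
β0 →J1  (J1 needs exactly one e-in)
β2 →J2  (prefer integral on C1)
β3 →I1  (common-e at J2 fixed by 2)

#0 →J1
#1 →Sf1
#2 →J2
#3 →I1
#4 →Sf2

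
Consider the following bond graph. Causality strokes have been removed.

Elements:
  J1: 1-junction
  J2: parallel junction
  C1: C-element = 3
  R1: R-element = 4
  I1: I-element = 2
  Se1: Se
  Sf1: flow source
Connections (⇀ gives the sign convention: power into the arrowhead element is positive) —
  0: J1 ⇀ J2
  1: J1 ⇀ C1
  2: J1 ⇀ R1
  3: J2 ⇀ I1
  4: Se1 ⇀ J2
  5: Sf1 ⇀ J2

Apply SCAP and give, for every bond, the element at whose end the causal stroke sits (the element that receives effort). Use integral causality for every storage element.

bond 0 stroke at J1
bond 1 stroke at J1
bond 2 stroke at R1
bond 3 stroke at I1
bond 4 stroke at J2
bond 5 stroke at Sf1

bond 4 stroke→J2  (source Se1 imposes e)
bond 5 stroke→Sf1  (Sf1: flow source, stroke at near end)
bond 0 stroke→J1  (J2 effort already set via bond 4)
bond 3 stroke→I1  (0-jn J2 has e-setter on 4)
bond 1 stroke→J1  (C1: C, integral causality)
bond 2 stroke→R1  (J1: last free bond brings flow in)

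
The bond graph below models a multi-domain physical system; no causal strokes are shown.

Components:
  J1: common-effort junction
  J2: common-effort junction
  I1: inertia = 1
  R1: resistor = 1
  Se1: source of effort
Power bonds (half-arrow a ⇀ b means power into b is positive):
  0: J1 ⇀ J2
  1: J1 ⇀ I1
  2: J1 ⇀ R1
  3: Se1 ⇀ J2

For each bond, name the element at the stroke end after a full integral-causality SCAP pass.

b0 stroke at J1
b1 stroke at I1
b2 stroke at R1
b3 stroke at J2

b3 stroke→J2  (Se1 fixes effort; stroke away)
b0 stroke→J1  (J2: bond 3 brought effort, rest push out)
b1 stroke→I1  (common-e at J1 fixed by 0)
b2 stroke→R1  (common-e at J1 fixed by 0)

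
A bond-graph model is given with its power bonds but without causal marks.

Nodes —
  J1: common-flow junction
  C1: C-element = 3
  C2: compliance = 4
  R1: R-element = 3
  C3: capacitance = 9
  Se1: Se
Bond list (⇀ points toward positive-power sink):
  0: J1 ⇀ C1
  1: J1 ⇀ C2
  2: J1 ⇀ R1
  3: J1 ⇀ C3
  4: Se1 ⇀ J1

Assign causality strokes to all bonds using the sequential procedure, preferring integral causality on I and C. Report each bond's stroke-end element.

b4 →J1  (Se1 fixes effort; stroke away)
b0 →J1  (C1: C, integral causality)
b1 →J1  (prefer integral on C2)
b3 →J1  (C3 integral (e out))
b2 →R1  (J1: last free bond brings flow in)

bond 0 stroke at J1
bond 1 stroke at J1
bond 2 stroke at R1
bond 3 stroke at J1
bond 4 stroke at J1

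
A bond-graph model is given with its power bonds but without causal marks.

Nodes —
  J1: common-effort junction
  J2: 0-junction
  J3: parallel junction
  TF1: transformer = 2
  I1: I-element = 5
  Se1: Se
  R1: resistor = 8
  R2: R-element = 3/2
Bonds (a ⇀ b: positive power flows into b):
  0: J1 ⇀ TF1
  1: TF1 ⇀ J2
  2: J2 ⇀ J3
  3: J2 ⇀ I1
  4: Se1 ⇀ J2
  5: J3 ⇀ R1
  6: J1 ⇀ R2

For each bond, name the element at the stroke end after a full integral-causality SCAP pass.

#0 stroke at J1
#1 stroke at TF1
#2 stroke at J3
#3 stroke at I1
#4 stroke at J2
#5 stroke at R1
#6 stroke at R2

β4 stroke→J2  (Se1: effort source, stroke at far end)
β1 stroke→TF1  (0-jn J2 has e-setter on 4)
β2 stroke→J3  (J2 effort already set via bond 4)
β3 stroke→I1  (common-e at J2 fixed by 4)
β5 stroke→R1  (J3: bond 2 brought effort, rest push out)
β0 stroke→J1  (TF TF1: opposite of bond 1)
β6 stroke→R2  (J1 effort already set via bond 0)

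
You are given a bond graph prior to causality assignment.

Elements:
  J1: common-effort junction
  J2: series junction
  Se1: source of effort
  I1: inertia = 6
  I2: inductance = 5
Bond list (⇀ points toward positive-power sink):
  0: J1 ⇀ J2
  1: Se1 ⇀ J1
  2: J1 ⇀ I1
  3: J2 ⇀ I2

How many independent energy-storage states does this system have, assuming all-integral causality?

2  (I1, I2 all integral)

β1 →J1  (Se1 (Se) sets effort on bond)
β0 →J2  (J1: bond 1 brought effort, rest push out)
β2 →I1  (J1 effort already set via bond 1)
β3 →I2  (only one flow-in slot at J2)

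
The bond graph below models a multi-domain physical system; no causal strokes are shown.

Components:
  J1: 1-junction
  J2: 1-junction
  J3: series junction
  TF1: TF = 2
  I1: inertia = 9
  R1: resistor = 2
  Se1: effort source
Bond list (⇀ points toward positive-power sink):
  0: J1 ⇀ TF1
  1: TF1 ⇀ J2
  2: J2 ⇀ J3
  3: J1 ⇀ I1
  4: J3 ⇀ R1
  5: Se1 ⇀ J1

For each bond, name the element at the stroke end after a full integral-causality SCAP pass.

#0 stroke→J1
#1 stroke→TF1
#2 stroke→J2
#3 stroke→I1
#4 stroke→J3
#5 stroke→J1

β5 stroke→J1  (Se1 (Se) sets effort on bond)
β3 stroke→I1  (I1 outputs flow p/I1)
β0 stroke→J1  (common-f at J1 fixed by 3)
β1 stroke→TF1  (TF1 one-in-one-out from 0)
β2 stroke→J2  (1-jn J2 has f-setter on 1)
β4 stroke→J3  (J3: bond 2 brought flow, rest push out)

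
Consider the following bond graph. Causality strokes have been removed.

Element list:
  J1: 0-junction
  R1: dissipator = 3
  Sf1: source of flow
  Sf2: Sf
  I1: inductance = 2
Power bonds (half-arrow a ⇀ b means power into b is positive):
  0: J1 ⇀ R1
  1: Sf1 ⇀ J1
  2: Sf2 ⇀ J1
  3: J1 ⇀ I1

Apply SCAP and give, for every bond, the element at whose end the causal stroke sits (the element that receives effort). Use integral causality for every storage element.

β1 stroke→Sf1  (Sf1 fixes flow; stroke at Sf1)
β2 stroke→Sf2  (Sf2: flow source, stroke at near end)
β3 stroke→I1  (prefer integral on I1)
β0 stroke→J1  (only one effort-in slot at J1)

#0 stroke at J1
#1 stroke at Sf1
#2 stroke at Sf2
#3 stroke at I1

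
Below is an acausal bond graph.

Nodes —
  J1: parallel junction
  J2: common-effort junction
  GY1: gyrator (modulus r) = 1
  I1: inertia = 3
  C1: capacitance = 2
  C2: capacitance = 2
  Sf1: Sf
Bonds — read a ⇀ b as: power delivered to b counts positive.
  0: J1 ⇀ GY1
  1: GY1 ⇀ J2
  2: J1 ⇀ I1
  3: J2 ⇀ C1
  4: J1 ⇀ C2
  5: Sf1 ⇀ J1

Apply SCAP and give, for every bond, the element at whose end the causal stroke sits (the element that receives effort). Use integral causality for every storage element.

β5 →Sf1  (Sf1: flow source, stroke at near end)
β2 →I1  (I1 outputs flow p/I1)
β3 →J2  (C1 integral (e out))
β1 →GY1  (0-jn J2 has e-setter on 3)
β0 →GY1  (GY GY1: same side as bond 1)
β4 →J1  (J1: last free bond brings effort in)

bond 0 stroke at GY1
bond 1 stroke at GY1
bond 2 stroke at I1
bond 3 stroke at J2
bond 4 stroke at J1
bond 5 stroke at Sf1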